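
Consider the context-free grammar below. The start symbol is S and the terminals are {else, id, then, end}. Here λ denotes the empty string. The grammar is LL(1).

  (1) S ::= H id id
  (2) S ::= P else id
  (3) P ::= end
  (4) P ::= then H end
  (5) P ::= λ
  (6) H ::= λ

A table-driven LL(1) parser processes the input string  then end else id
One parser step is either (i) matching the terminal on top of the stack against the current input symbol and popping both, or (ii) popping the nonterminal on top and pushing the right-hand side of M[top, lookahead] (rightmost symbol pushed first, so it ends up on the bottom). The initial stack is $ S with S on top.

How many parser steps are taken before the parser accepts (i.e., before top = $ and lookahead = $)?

7

step 1: stack=$ S  input=then end else id $  — expand S ::= P else id
step 2: stack=$ id else P  input=then end else id $  — expand P ::= then H end
step 3: stack=$ id else end H then  input=then end else id $  — match then
step 4: stack=$ id else end H  input=end else id $  — expand H ::= λ
step 5: stack=$ id else end  input=end else id $  — match end
step 6: stack=$ id else  input=else id $  — match else
step 7: stack=$ id  input=id $  — match id
Accept reached after 7 steps.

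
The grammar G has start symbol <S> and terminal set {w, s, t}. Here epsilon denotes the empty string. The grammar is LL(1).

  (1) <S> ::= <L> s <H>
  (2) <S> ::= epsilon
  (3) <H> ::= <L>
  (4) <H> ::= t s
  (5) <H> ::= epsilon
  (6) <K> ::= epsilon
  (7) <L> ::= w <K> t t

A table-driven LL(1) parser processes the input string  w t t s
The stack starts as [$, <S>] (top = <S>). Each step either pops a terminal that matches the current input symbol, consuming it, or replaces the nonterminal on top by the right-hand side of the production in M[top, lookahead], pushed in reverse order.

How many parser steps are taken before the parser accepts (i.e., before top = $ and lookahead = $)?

     Stack              Input      Action
  1  $ <S>              w t t s $  expand <S> ::= <L> s <H>
  2  $ <H> s <L>        w t t s $  expand <L> ::= w <K> t t
  3  $ <H> s t t <K> w  w t t s $  match w
  4  $ <H> s t t <K>    t t s $    expand <K> ::= epsilon
  5  $ <H> s t t        t t s $    match t
  6  $ <H> s t          t s $      match t
  7  $ <H> s            s $        match s
  8  $ <H>              $          expand <H> ::= epsilon
Accept reached after 8 steps.

8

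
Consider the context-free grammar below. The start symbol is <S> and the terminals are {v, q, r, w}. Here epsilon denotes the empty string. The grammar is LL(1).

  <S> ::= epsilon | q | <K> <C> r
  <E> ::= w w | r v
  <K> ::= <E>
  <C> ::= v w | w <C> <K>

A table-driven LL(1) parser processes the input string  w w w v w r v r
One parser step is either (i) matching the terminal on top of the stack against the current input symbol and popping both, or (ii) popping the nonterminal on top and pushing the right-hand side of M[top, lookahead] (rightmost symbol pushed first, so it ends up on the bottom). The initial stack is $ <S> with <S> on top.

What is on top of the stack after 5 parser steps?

<C>

     Stack        Input              Action
  1  $ <S>        w w w v w r v r $  expand <S> ::= <K> <C> r
  2  $ r <C> <K>  w w w v w r v r $  expand <K> ::= <E>
  3  $ r <C> <E>  w w w v w r v r $  expand <E> ::= w w
  4  $ r <C> w w  w w w v w r v r $  match w
  5  $ r <C> w    w w v w r v r $    match w
Stack after step 5: $ r <C> (top = <C>).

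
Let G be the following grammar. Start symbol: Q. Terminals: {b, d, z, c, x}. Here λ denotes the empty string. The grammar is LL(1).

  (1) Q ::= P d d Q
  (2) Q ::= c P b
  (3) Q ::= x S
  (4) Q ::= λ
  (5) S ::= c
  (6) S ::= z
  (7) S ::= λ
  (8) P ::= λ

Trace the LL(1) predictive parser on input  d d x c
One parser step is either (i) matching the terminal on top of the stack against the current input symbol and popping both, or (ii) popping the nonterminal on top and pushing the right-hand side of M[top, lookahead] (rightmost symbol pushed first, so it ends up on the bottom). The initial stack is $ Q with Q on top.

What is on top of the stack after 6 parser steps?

step 1: stack=$ Q  input=d d x c $  — expand Q ::= P d d Q
step 2: stack=$ Q d d P  input=d d x c $  — expand P ::= λ
step 3: stack=$ Q d d  input=d d x c $  — match d
step 4: stack=$ Q d  input=d x c $  — match d
step 5: stack=$ Q  input=x c $  — expand Q ::= x S
step 6: stack=$ S x  input=x c $  — match x
Stack after step 6: $ S (top = S).

S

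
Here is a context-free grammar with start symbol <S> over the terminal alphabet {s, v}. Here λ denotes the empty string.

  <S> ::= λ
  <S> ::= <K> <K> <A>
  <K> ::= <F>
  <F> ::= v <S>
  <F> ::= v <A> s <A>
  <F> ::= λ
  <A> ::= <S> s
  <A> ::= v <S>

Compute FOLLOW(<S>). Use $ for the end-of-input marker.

{$, s, v}

FIRST(<F>): from <F>::=v <S> we get {v}; from <F>::=v <A> s <A> we get {v}; from <F>::=λ we get {λ}. So FIRST(<F>) = {λ, v}.
FIRST(<K>): from <K>::=<F> we get {λ, v}. So FIRST(<K>) = {λ, v}.
FIRST(<S>): from <S>::=λ we get {λ}; from <S>::=<K> <K> <A> we get {s, v}. So FIRST(<S>) = {λ, s, v}.
FIRST(<A>): from <A>::=<S> s we get {s, v}; from <A>::=v <S> we get {v}. So FIRST(<A>) = {s, v}.
FOLLOW(<S>) includes $ since <S> is the start symbol.
FOLLOW(<K>): in <S>::=<K> <K> <A> (occurrence 1), <K> is followed by <K> <A> with FIRST {s, v}; in <S>::=<K> <K> <A> (occurrence 2), <K> is followed by <A> with FIRST {s, v}. Thus FOLLOW(<K>) = {s, v}.
FOLLOW(<F>): in <K>::=<F>, the suffix after <F> is empty, so FOLLOW(<F>) ⊇ FOLLOW(<K>) = {s, v}. Thus FOLLOW(<F>) = {s, v}.
FOLLOW(<S>): in <F>::=v <S>, the suffix after <S> is empty, so FOLLOW(<S>) ⊇ FOLLOW(<F>) = {s, v}; in <A>::=<S> s, <S> is followed by s with FIRST {s}; in <A>::=v <S>, the suffix after <S> is empty, so FOLLOW(<S>) ⊇ FOLLOW(<A>) = {$, s, v}. Thus FOLLOW(<S>) = {$, s, v}.
FOLLOW(<A>): in <S>::=<K> <K> <A>, the suffix after <A> is empty, so FOLLOW(<A>) ⊇ FOLLOW(<S>) = {$, s, v}; in <F>::=v <A> s <A> (occurrence 1), <A> is followed by s <A> with FIRST {s}; in <F>::=v <A> s <A> (occurrence 2), the suffix after <A> is empty, so FOLLOW(<A>) ⊇ FOLLOW(<F>) = {s, v}. Thus FOLLOW(<A>) = {$, s, v}.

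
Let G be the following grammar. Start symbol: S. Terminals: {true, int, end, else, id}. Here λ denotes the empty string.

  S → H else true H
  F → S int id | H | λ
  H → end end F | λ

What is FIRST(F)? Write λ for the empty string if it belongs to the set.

FIRST(H) = {λ, end}
FIRST(S) = {else, end}  (via H else true H)
FIRST(F) = {λ, else, end}  (via S int id, H)

{λ, else, end}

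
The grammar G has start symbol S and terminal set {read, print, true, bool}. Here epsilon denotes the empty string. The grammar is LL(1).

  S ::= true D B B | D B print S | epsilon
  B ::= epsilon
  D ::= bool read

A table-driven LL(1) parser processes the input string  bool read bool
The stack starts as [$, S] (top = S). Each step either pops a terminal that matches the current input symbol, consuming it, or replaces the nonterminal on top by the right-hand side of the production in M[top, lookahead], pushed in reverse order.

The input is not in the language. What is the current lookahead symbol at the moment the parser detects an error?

step 1: stack=$ S  input=bool read bool $  — expand S ::= D B print S
step 2: stack=$ S print B D  input=bool read bool $  — expand D ::= bool read
step 3: stack=$ S print B read bool  input=bool read bool $  — match bool
step 4: stack=$ S print B read  input=read bool $  — match read
step 5: stack=$ S print B  input=bool $  — error: M[B, bool] is empty

bool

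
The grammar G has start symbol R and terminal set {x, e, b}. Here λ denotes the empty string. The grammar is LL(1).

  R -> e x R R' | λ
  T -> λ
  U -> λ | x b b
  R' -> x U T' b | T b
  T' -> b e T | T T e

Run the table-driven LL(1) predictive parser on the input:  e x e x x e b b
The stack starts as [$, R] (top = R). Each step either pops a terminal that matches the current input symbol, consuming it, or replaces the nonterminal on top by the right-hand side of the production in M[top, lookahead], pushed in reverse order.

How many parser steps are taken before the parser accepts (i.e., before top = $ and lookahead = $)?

18

      Stack          Input              Action
   1  $ R            e x e x x e b b $  expand R -> e x R R'
   2  $ R' R x e     e x e x x e b b $  match e
   3  $ R' R x       x e x x e b b $    match x
   4  $ R' R         e x x e b b $      expand R -> e x R R'
   5  $ R' R' R x e  e x x e b b $      match e
   6  $ R' R' R x    x x e b b $        match x
   7  $ R' R' R      x e b b $          expand R -> λ
   8  $ R' R'        x e b b $          expand R' -> x U T' b
   9  $ R' b T' U x  x e b b $          match x
  10  $ R' b T' U    e b b $            expand U -> λ
  11  $ R' b T'      e b b $            expand T' -> T T e
  12  $ R' b e T T   e b b $            expand T -> λ
  13  $ R' b e T     e b b $            expand T -> λ
  14  $ R' b e       e b b $            match e
  15  $ R' b         b b $              match b
  16  $ R'           b $                expand R' -> T b
  17  $ b T          b $                expand T -> λ
  18  $ b            b $                match b
Accept reached after 18 steps.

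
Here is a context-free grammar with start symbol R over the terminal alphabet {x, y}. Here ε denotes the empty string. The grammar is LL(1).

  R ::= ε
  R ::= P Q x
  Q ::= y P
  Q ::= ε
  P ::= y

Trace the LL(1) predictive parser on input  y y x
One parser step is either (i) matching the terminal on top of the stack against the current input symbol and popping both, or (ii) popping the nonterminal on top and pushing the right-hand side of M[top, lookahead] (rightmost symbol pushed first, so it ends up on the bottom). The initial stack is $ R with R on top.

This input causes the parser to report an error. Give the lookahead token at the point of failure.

x

step 1: stack=$ R  input=y y x $  — expand R ::= P Q x
step 2: stack=$ x Q P  input=y y x $  — expand P ::= y
step 3: stack=$ x Q y  input=y y x $  — match y
step 4: stack=$ x Q  input=y x $  — expand Q ::= y P
step 5: stack=$ x P y  input=y x $  — match y
step 6: stack=$ x P  input=x $  — error: M[P, x] is empty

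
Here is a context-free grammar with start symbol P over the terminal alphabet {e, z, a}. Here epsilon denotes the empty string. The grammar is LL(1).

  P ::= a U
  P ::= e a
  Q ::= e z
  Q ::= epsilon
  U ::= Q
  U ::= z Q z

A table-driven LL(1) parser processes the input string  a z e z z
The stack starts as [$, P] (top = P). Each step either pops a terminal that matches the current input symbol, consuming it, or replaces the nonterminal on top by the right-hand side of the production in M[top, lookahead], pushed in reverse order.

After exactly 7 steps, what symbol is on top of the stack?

step 1: stack=$ P  input=a z e z z $  — expand P ::= a U
step 2: stack=$ U a  input=a z e z z $  — match a
step 3: stack=$ U  input=z e z z $  — expand U ::= z Q z
step 4: stack=$ z Q z  input=z e z z $  — match z
step 5: stack=$ z Q  input=e z z $  — expand Q ::= e z
step 6: stack=$ z z e  input=e z z $  — match e
step 7: stack=$ z z  input=z z $  — match z
Stack after step 7: $ z (top = z).

z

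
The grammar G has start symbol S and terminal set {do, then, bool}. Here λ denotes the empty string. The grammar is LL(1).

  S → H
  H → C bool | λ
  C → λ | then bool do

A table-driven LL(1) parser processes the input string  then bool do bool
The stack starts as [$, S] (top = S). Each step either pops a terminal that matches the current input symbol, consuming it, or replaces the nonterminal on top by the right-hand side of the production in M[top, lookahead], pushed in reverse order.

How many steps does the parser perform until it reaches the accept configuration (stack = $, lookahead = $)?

     Stack                Input                Action
  1  $ S                  then bool do bool $  expand S → H
  2  $ H                  then bool do bool $  expand H → C bool
  3  $ bool C             then bool do bool $  expand C → then bool do
  4  $ bool do bool then  then bool do bool $  match then
  5  $ bool do bool       bool do bool $       match bool
  6  $ bool do            do bool $            match do
  7  $ bool               bool $               match bool
Accept reached after 7 steps.

7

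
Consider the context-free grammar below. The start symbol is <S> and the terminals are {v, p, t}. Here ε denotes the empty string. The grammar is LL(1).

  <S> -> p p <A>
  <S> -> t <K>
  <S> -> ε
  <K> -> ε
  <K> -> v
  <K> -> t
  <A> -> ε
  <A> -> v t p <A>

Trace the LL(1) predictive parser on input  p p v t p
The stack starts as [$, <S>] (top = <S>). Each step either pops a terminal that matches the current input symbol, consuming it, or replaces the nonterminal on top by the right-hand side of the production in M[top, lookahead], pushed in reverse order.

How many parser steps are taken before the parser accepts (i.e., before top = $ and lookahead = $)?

8

step 1: stack=$ <S>  input=p p v t p $  — expand <S> -> p p <A>
step 2: stack=$ <A> p p  input=p p v t p $  — match p
step 3: stack=$ <A> p  input=p v t p $  — match p
step 4: stack=$ <A>  input=v t p $  — expand <A> -> v t p <A>
step 5: stack=$ <A> p t v  input=v t p $  — match v
step 6: stack=$ <A> p t  input=t p $  — match t
step 7: stack=$ <A> p  input=p $  — match p
step 8: stack=$ <A>  input=$  — expand <A> -> ε
Accept reached after 8 steps.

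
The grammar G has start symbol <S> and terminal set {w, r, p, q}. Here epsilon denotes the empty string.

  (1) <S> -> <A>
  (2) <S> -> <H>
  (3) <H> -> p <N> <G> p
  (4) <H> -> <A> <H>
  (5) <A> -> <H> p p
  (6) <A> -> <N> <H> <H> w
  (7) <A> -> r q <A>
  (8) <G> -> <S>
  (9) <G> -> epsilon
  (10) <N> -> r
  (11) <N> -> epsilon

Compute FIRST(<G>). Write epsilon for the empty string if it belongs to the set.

FIRST(<N>) = {epsilon, r}
FIRST(<S>) = {p, r}  (via <A>, <H>)
FIRST(<G>) = {epsilon, p, r}  (via <S>)
FIRST(<H>) = {p, r}  (via <A> <H>)
FIRST(<A>) = {p, r}  (via <H> p p, <N> <H> <H> w)

{epsilon, p, r}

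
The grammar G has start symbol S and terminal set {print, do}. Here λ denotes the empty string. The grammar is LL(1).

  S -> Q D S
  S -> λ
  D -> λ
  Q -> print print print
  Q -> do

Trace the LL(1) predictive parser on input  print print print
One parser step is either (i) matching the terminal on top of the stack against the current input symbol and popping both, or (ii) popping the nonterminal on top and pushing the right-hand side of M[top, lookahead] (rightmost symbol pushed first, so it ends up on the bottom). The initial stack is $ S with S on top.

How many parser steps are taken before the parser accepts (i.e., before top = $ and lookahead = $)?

step 1: stack=$ S  input=print print print $  — expand S -> Q D S
step 2: stack=$ S D Q  input=print print print $  — expand Q -> print print print
step 3: stack=$ S D print print print  input=print print print $  — match print
step 4: stack=$ S D print print  input=print print $  — match print
step 5: stack=$ S D print  input=print $  — match print
step 6: stack=$ S D  input=$  — expand D -> λ
step 7: stack=$ S  input=$  — expand S -> λ
Accept reached after 7 steps.

7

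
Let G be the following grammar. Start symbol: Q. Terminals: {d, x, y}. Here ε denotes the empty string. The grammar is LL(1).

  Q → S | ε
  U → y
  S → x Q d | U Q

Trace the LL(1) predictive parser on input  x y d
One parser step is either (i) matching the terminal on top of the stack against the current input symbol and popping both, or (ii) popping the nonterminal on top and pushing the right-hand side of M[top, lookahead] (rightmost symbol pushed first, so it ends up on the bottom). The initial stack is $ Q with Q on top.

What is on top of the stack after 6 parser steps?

     Stack    Input    Action
  1  $ Q      x y d $  expand Q → S
  2  $ S      x y d $  expand S → x Q d
  3  $ d Q x  x y d $  match x
  4  $ d Q    y d $    expand Q → S
  5  $ d S    y d $    expand S → U Q
  6  $ d Q U  y d $    expand U → y
Stack after step 6: $ d Q y (top = y).

y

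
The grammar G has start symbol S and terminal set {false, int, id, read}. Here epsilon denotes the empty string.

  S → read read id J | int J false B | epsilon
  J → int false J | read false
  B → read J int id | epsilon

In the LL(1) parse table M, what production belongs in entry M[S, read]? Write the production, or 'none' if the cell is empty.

S → read read id J

FIRST(S): from S→read read id J we get {read}; from S→int J false B we get {int}; from S→epsilon we get {epsilon}. So FIRST(S) = {epsilon, int, read}.
FIRST(J): from J→int false J we get {int}; from J→read false we get {read}. So FIRST(J) = {int, read}.
FIRST(B): from B→read J int id we get {read}; from B→epsilon we get {epsilon}. So FIRST(B) = {epsilon, read}.
FOLLOW(S) includes $ since S is the start symbol.
FOLLOW(S): S appears on no right-hand side. Thus FOLLOW(S) = {$}.
For S → read read id J: FIRST(read read id J) = {read}, so it goes in M[S, t] for t ∈ {read}.
For S → int J false B: FIRST(int J false B) = {int}, so it goes in M[S, t] for t ∈ {int}.
For S → epsilon: FIRST(epsilon) = {epsilon}, so it goes in M[S, t] for t ∈ {}; since epsilon ∈ FIRST, also for every t ∈ FOLLOW(S) = {$}.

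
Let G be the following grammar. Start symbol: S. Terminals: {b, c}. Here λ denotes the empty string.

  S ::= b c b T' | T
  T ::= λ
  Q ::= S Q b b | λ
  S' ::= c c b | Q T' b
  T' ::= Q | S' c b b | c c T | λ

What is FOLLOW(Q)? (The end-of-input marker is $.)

{$, b, c}

FIRST(T) = {λ}
FIRST(S) = {λ, b}  (via T)
FIRST(Q) = {λ, b}  (via S Q b b)
FIRST(S') = {b, c}  (via Q T' b)
FIRST(T') = {λ, b, c}  (via Q, S' c b b)
FOLLOW(S) includes $ since S is the start symbol.
FOLLOW(S): in Q::=S Q b b, S is followed by Q b b with FIRST {b}. Thus FOLLOW(S) = {$, b}.
FOLLOW(S'): in T'::=S' c b b, S' is followed by c b b with FIRST {c}. Thus FOLLOW(S') = {c}.
FOLLOW(T'): in S::=b c b T', the suffix after T' is empty, so FOLLOW(T') ⊇ FOLLOW(S) = {$, b}; in S'::=Q T' b, T' is followed by b with FIRST {b}. Thus FOLLOW(T') = {$, b}.
FOLLOW(T): in S::=T, the suffix after T is empty, so FOLLOW(T) ⊇ FOLLOW(S) = {$, b}; in T'::=c c T, the suffix after T is empty, so FOLLOW(T) ⊇ FOLLOW(T') = {$, b}. Thus FOLLOW(T) = {$, b}.
FOLLOW(Q): in Q::=S Q b b, Q is followed by b b with FIRST {b}; in S'::=Q T' b, Q is followed by T' b with FIRST {b, c}; in T'::=Q, the suffix after Q is empty, so FOLLOW(Q) ⊇ FOLLOW(T') = {$, b}. Thus FOLLOW(Q) = {$, b, c}.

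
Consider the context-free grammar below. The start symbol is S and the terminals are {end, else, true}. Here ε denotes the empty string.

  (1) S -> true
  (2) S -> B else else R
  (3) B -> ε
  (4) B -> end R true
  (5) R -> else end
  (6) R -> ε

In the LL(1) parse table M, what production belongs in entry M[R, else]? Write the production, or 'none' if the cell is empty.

FIRST(B) = {ε, end}
FIRST(R) = {ε, else}
FIRST(S) = {else, end, true}  (via B else else R)
FOLLOW(S) includes $ since S is the start symbol.
FOLLOW(S): S appears on no right-hand side. Thus FOLLOW(S) = {$}.
FOLLOW(R): in S->B else else R, the suffix after R is empty, so FOLLOW(R) ⊇ FOLLOW(S) = {$}; in B->end R true, R is followed by true with FIRST {true}. Thus FOLLOW(R) = {$, true}.
For R -> else end: FIRST(else end) = {else}, so it goes in M[R, t] for t ∈ {else}.
For R -> ε: FIRST(ε) = {ε}, so it goes in M[R, t] for t ∈ {}; since ε ∈ FIRST, also for every t ∈ FOLLOW(R) = {$, true}.

R -> else end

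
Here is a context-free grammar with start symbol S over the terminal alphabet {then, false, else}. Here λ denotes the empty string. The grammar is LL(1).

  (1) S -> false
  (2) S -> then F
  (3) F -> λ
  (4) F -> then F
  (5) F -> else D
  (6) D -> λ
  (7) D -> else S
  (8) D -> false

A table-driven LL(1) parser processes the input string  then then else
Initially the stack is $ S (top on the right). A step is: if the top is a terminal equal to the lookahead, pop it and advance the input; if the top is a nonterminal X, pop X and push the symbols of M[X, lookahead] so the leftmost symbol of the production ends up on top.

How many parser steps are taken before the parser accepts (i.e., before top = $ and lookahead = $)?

step 1: stack=$ S  input=then then else $  — expand S -> then F
step 2: stack=$ F then  input=then then else $  — match then
step 3: stack=$ F  input=then else $  — expand F -> then F
step 4: stack=$ F then  input=then else $  — match then
step 5: stack=$ F  input=else $  — expand F -> else D
step 6: stack=$ D else  input=else $  — match else
step 7: stack=$ D  input=$  — expand D -> λ
Accept reached after 7 steps.

7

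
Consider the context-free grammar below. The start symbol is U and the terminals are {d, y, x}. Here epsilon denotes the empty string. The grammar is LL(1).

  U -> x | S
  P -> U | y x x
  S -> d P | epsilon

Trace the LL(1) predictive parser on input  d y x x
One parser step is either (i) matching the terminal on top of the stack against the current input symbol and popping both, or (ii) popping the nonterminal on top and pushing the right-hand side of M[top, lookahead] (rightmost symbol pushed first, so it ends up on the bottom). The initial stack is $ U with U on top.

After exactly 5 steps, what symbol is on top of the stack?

step 1: stack=$ U  input=d y x x $  — expand U -> S
step 2: stack=$ S  input=d y x x $  — expand S -> d P
step 3: stack=$ P d  input=d y x x $  — match d
step 4: stack=$ P  input=y x x $  — expand P -> y x x
step 5: stack=$ x x y  input=y x x $  — match y
Stack after step 5: $ x x (top = x).

x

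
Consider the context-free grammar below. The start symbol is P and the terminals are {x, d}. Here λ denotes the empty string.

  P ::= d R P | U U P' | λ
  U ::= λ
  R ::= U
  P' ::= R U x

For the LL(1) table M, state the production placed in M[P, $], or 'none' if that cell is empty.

FIRST(U): from U::=λ we get {λ}. So FIRST(U) = {λ}.
FIRST(R): from R::=U we get {λ}. So FIRST(R) = {λ}.
FIRST(P'): from P'::=R U x we get {x}. So FIRST(P') = {x}.
FIRST(P): from P::=d R P we get {d}; from P::=U U P' we get {x}; from P::=λ we get {λ}. So FIRST(P) = {λ, d, x}.
FOLLOW(P) includes $ since P is the start symbol.
FOLLOW(P): in P::=d R P, the suffix after P is empty (adds nothing new). Thus FOLLOW(P) = {$}.
For P ::= d R P: FIRST(d R P) = {d}, so it goes in M[P, t] for t ∈ {d}.
For P ::= U U P': FIRST(U U P') = {x}, so it goes in M[P, t] for t ∈ {x}.
For P ::= λ: FIRST(λ) = {λ}, so it goes in M[P, t] for t ∈ {}; since λ ∈ FIRST, also for every t ∈ FOLLOW(P) = {$}.

P ::= λ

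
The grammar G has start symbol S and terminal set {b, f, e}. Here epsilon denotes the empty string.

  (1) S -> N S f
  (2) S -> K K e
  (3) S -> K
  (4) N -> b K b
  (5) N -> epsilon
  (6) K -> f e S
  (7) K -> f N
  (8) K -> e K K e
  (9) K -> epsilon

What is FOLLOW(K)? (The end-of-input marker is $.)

{$, b, e, f}

FIRST(N) = {epsilon, b}
FIRST(K) = {epsilon, e, f}
FIRST(S) = {epsilon, b, e, f}  (via N S f, K K e, K)
FOLLOW(S) includes $ since S is the start symbol.
FOLLOW(S): in S->N S f, S is followed by f with FIRST {f}; in K->f e S, the suffix after S is empty, so FOLLOW(S) ⊇ FOLLOW(K) = {$, b, e, f}. Thus FOLLOW(S) = {$, b, e, f}.
FOLLOW(K): in S->K K e (occurrence 1), K is followed by K e with FIRST {e, f}; in S->K K e (occurrence 2), K is followed by e with FIRST {e}; in S->K, the suffix after K is empty, so FOLLOW(K) ⊇ FOLLOW(S) = {$, b, e, f}; in N->b K b, K is followed by b with FIRST {b}; in K->e K K e (occurrence 1), K is followed by K e with FIRST {e, f}; in K->e K K e (occurrence 2), K is followed by e with FIRST {e}. Thus FOLLOW(K) = {$, b, e, f}.
FOLLOW(N): in S->N S f, N is followed by S f with FIRST {b, e, f}; in K->f N, the suffix after N is empty, so FOLLOW(N) ⊇ FOLLOW(K) = {$, b, e, f}. Thus FOLLOW(N) = {$, b, e, f}.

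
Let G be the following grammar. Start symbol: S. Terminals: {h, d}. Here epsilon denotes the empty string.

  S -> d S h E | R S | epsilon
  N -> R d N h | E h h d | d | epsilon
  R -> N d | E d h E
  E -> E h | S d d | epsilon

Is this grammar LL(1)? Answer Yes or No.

FIRST(S) = {epsilon, d, h}
FIRST(N) = {epsilon, d, h}
FIRST(R) = {d, h}
FIRST(E) = {epsilon, d, h}
FOLLOW(S) = {$, d, h}
FOLLOW(N) = {d, h}
FOLLOW(R) = {$, d, h}
FOLLOW(E) = {$, d, h}
Cell M[E, d] receives both E -> E h and E -> S d d and E -> epsilon — the grammar is not LL(1).

No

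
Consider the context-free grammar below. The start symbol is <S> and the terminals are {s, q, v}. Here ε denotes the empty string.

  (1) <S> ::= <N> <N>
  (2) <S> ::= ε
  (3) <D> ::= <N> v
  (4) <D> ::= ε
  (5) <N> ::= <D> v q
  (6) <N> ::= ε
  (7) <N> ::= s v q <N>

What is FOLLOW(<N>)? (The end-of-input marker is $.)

{$, s, v}

FIRST(<S>): from <S>::=<N> <N> we get {ε, s, v}; from <S>::=ε we get {ε}. So FIRST(<S>) = {ε, s, v}.
FIRST(<D>): from <D>::=<N> v we get {s, v}; from <D>::=ε we get {ε}. So FIRST(<D>) = {ε, s, v}.
FIRST(<N>): from <N>::=<D> v q we get {s, v}; from <N>::=ε we get {ε}; from <N>::=s v q <N> we get {s}. So FIRST(<N>) = {ε, s, v}.
FOLLOW(<S>) includes $ since <S> is the start symbol.
FOLLOW(<S>): <S> appears on no right-hand side. Thus FOLLOW(<S>) = {$}.
FOLLOW(<D>): in <N>::=<D> v q, <D> is followed by v q with FIRST {v}. Thus FOLLOW(<D>) = {v}.
FOLLOW(<N>): in <S>::=<N> <N> (occurrence 1), <N> is followed by <N> with FIRST {ε, s, v}; in <S>::=<N> <N> (occurrence 1), the suffix after <N> is nullable, so FOLLOW(<N>) ⊇ FOLLOW(<S>) = {$}; in <S>::=<N> <N> (occurrence 2), the suffix after <N> is empty, so FOLLOW(<N>) ⊇ FOLLOW(<S>) = {$}; in <D>::=<N> v, <N> is followed by v with FIRST {v}; in <N>::=s v q <N>, the suffix after <N> is empty (adds nothing new). Thus FOLLOW(<N>) = {$, s, v}.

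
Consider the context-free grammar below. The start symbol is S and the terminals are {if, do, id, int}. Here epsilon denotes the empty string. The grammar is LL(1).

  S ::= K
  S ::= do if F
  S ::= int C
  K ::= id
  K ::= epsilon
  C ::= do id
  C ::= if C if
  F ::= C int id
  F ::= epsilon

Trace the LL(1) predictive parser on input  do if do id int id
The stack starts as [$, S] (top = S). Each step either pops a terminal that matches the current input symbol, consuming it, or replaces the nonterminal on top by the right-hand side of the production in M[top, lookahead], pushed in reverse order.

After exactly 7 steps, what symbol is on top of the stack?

int

step 1: stack=$ S  input=do if do id int id $  — expand S ::= do if F
step 2: stack=$ F if do  input=do if do id int id $  — match do
step 3: stack=$ F if  input=if do id int id $  — match if
step 4: stack=$ F  input=do id int id $  — expand F ::= C int id
step 5: stack=$ id int C  input=do id int id $  — expand C ::= do id
step 6: stack=$ id int id do  input=do id int id $  — match do
step 7: stack=$ id int id  input=id int id $  — match id
Stack after step 7: $ id int (top = int).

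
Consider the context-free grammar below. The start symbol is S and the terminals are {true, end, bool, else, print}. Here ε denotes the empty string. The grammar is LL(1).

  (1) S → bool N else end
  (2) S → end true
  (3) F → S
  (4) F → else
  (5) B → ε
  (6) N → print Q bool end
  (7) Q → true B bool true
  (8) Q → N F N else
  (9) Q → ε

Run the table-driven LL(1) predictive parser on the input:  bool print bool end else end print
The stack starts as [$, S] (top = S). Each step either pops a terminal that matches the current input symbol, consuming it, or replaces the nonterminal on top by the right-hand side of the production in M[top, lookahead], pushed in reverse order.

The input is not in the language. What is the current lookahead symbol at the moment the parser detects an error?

step 1: stack=$ S  input=bool print bool end else end print $  — expand S → bool N else end
step 2: stack=$ end else N bool  input=bool print bool end else end print $  — match bool
step 3: stack=$ end else N  input=print bool end else end print $  — expand N → print Q bool end
step 4: stack=$ end else end bool Q print  input=print bool end else end print $  — match print
step 5: stack=$ end else end bool Q  input=bool end else end print $  — expand Q → ε
step 6: stack=$ end else end bool  input=bool end else end print $  — match bool
step 7: stack=$ end else end  input=end else end print $  — match end
step 8: stack=$ end else  input=else end print $  — match else
step 9: stack=$ end  input=end print $  — match end
step 10: stack=$  input=print $  — error: stack empty but input remains

print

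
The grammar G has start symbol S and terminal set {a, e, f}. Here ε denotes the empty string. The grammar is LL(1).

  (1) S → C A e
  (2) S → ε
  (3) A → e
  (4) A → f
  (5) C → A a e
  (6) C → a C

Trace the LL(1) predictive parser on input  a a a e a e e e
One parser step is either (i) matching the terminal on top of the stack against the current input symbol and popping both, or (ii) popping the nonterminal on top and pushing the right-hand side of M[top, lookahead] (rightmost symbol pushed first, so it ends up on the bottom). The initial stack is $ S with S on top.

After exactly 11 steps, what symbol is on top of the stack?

      Stack        Input              Action
   1  $ S          a a a e a e e e $  expand S → C A e
   2  $ e A C      a a a e a e e e $  expand C → a C
   3  $ e A C a    a a a e a e e e $  match a
   4  $ e A C      a a e a e e e $    expand C → a C
   5  $ e A C a    a a e a e e e $    match a
   6  $ e A C      a e a e e e $      expand C → a C
   7  $ e A C a    a e a e e e $      match a
   8  $ e A C      e a e e e $        expand C → A a e
   9  $ e A e a A  e a e e e $        expand A → e
  10  $ e A e a e  e a e e e $        match e
  11  $ e A e a    a e e e $          match a
Stack after step 11: $ e A e (top = e).

e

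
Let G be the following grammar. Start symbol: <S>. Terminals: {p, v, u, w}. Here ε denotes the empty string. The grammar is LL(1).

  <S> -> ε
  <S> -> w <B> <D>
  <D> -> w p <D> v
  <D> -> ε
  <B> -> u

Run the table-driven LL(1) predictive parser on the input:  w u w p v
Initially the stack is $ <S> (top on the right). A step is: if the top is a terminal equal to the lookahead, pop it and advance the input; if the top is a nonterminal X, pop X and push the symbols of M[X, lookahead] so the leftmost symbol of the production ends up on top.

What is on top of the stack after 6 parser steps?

step 1: stack=$ <S>  input=w u w p v $  — expand <S> -> w <B> <D>
step 2: stack=$ <D> <B> w  input=w u w p v $  — match w
step 3: stack=$ <D> <B>  input=u w p v $  — expand <B> -> u
step 4: stack=$ <D> u  input=u w p v $  — match u
step 5: stack=$ <D>  input=w p v $  — expand <D> -> w p <D> v
step 6: stack=$ v <D> p w  input=w p v $  — match w
Stack after step 6: $ v <D> p (top = p).

p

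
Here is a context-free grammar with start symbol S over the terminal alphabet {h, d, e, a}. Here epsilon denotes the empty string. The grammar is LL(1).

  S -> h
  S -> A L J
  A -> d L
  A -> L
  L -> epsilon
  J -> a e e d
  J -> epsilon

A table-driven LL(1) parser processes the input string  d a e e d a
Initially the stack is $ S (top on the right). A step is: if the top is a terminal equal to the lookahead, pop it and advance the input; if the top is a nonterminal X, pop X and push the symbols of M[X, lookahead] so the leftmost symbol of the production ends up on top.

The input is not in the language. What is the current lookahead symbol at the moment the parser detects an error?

a

      Stack      Input          Action
   1  $ S        d a e e d a $  expand S -> A L J
   2  $ J L A    d a e e d a $  expand A -> d L
   3  $ J L L d  d a e e d a $  match d
   4  $ J L L    a e e d a $    expand L -> epsilon
   5  $ J L      a e e d a $    expand L -> epsilon
   6  $ J        a e e d a $    expand J -> a e e d
   7  $ d e e a  a e e d a $    match a
   8  $ d e e    e e d a $      match e
   9  $ d e      e d a $        match e
  10  $ d        d a $          match d
  11  $          a $            error: stack empty but input remains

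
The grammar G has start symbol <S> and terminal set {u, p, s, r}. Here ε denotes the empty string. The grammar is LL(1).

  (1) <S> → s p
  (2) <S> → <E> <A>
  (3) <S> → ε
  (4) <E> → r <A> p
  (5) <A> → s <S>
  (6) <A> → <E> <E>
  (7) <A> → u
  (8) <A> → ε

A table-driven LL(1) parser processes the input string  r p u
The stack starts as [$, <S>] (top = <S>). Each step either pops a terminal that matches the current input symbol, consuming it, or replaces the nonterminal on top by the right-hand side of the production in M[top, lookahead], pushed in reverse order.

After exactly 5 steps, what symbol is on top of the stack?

     Stack          Input    Action
  1  $ <S>          r p u $  expand <S> → <E> <A>
  2  $ <A> <E>      r p u $  expand <E> → r <A> p
  3  $ <A> p <A> r  r p u $  match r
  4  $ <A> p <A>    p u $    expand <A> → ε
  5  $ <A> p        p u $    match p
Stack after step 5: $ <A> (top = <A>).

<A>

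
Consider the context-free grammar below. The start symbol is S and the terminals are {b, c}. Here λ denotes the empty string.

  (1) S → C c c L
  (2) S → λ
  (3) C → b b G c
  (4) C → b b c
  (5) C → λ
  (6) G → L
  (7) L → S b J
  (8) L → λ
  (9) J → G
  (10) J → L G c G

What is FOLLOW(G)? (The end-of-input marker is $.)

{$, b, c}

FIRST(C) = {λ, b}
FIRST(S) = {λ, b, c}  (via C c c L)
FIRST(L) = {λ, b, c}  (via S b J)
FIRST(G) = {λ, b, c}  (via L)
FIRST(J) = {λ, b, c}  (via G, L G c G)
FOLLOW(S) includes $ since S is the start symbol.
FOLLOW(S): in L→S b J, S is followed by b J with FIRST {b}. Thus FOLLOW(S) = {$, b}.
FOLLOW(C): in S→C c c L, C is followed by c c L with FIRST {c}. Thus FOLLOW(C) = {c}.
FOLLOW(G): in C→b b G c, G is followed by c with FIRST {c}; in J→G, the suffix after G is empty, so FOLLOW(G) ⊇ FOLLOW(J) = {$, b, c}; in J→L G c G (occurrence 1), G is followed by c G with FIRST {c}; in J→L G c G (occurrence 2), the suffix after G is empty, so FOLLOW(G) ⊇ FOLLOW(J) = {$, b, c}. Thus FOLLOW(G) = {$, b, c}.
FOLLOW(L): in S→C c c L, the suffix after L is empty, so FOLLOW(L) ⊇ FOLLOW(S) = {$, b}; in G→L, the suffix after L is empty, so FOLLOW(L) ⊇ FOLLOW(G) = {$, b, c}; in J→L G c G, L is followed by G c G with FIRST {b, c}. Thus FOLLOW(L) = {$, b, c}.
FOLLOW(J): in L→S b J, the suffix after J is empty, so FOLLOW(J) ⊇ FOLLOW(L) = {$, b, c}. Thus FOLLOW(J) = {$, b, c}.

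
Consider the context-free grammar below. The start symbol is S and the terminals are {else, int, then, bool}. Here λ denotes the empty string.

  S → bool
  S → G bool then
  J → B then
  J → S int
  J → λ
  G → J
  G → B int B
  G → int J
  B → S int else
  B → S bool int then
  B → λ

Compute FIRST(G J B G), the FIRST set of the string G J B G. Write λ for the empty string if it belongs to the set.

{λ, bool, int, then}

FIRST(S) = {bool, int, then}  (via G bool then)
FIRST(B) = {λ, bool, int, then}  (via S int else, S bool int then)
FIRST(J) = {λ, bool, int, then}  (via B then, S int)
FIRST(G) = {λ, bool, int, then}  (via J, B int B)
FIRST(G J B G): take FIRST of each symbol in turn, carrying on past any symbol whose FIRST contains λ; result {λ, bool, int, then}.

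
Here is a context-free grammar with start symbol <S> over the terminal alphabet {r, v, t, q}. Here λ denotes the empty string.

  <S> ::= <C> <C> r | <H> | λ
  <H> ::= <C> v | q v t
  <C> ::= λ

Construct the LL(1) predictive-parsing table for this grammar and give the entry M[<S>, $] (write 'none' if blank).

<S> ::= λ

FIRST(<C>): from <C>::=λ we get {λ}. So FIRST(<C>) = {λ}.
FIRST(<H>): from <H>::=<C> v we get {v}; from <H>::=q v t we get {q}. So FIRST(<H>) = {q, v}.
FIRST(<S>): from <S>::=<C> <C> r we get {r}; from <S>::=<H> we get {q, v}; from <S>::=λ we get {λ}. So FIRST(<S>) = {λ, q, r, v}.
FOLLOW(<S>) includes $ since <S> is the start symbol.
FOLLOW(<S>): <S> appears on no right-hand side. Thus FOLLOW(<S>) = {$}.
For <S> ::= <C> <C> r: FIRST(<C> <C> r) = {r}, so it goes in M[<S>, t] for t ∈ {r}.
For <S> ::= <H>: FIRST(<H>) = {q, v}, so it goes in M[<S>, t] for t ∈ {q, v}.
For <S> ::= λ: FIRST(λ) = {λ}, so it goes in M[<S>, t] for t ∈ {}; since λ ∈ FIRST, also for every t ∈ FOLLOW(<S>) = {$}.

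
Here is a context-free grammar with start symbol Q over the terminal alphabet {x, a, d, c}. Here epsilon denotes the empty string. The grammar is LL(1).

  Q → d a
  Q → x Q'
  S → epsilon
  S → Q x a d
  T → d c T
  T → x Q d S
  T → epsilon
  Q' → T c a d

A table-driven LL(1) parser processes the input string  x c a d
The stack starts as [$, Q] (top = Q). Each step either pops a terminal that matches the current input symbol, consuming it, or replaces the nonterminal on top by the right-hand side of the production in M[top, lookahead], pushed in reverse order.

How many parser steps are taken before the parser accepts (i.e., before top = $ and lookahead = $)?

     Stack      Input      Action
  1  $ Q        x c a d $  expand Q → x Q'
  2  $ Q' x     x c a d $  match x
  3  $ Q'       c a d $    expand Q' → T c a d
  4  $ d a c T  c a d $    expand T → epsilon
  5  $ d a c    c a d $    match c
  6  $ d a      a d $      match a
  7  $ d        d $        match d
Accept reached after 7 steps.

7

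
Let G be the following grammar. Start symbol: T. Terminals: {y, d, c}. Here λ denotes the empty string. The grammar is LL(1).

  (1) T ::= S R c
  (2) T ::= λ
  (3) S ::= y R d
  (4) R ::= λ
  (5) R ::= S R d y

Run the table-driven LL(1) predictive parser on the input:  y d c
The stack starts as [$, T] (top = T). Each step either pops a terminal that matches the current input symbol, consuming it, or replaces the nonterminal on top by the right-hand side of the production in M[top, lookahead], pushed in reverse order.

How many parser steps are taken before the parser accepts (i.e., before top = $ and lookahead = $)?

7

     Stack        Input    Action
  1  $ T          y d c $  expand T ::= S R c
  2  $ c R S      y d c $  expand S ::= y R d
  3  $ c R d R y  y d c $  match y
  4  $ c R d R    d c $    expand R ::= λ
  5  $ c R d      d c $    match d
  6  $ c R        c $      expand R ::= λ
  7  $ c          c $      match c
Accept reached after 7 steps.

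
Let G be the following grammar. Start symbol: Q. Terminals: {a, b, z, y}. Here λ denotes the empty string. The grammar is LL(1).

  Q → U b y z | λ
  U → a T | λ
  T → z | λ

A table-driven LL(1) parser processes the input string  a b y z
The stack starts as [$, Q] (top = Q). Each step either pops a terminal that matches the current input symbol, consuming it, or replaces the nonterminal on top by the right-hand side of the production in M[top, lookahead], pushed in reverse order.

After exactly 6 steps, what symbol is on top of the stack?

     Stack        Input      Action
  1  $ Q          a b y z $  expand Q → U b y z
  2  $ z y b U    a b y z $  expand U → a T
  3  $ z y b T a  a b y z $  match a
  4  $ z y b T    b y z $    expand T → λ
  5  $ z y b      b y z $    match b
  6  $ z y        y z $      match y
Stack after step 6: $ z (top = z).

z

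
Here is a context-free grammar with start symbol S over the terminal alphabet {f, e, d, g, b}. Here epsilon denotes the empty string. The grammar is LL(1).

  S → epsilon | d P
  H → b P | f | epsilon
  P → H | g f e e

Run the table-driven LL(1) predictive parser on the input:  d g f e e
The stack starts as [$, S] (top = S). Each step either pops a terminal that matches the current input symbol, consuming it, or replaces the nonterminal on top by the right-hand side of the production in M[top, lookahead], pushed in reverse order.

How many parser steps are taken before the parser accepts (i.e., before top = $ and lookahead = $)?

7

step 1: stack=$ S  input=d g f e e $  — expand S → d P
step 2: stack=$ P d  input=d g f e e $  — match d
step 3: stack=$ P  input=g f e e $  — expand P → g f e e
step 4: stack=$ e e f g  input=g f e e $  — match g
step 5: stack=$ e e f  input=f e e $  — match f
step 6: stack=$ e e  input=e e $  — match e
step 7: stack=$ e  input=e $  — match e
Accept reached after 7 steps.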